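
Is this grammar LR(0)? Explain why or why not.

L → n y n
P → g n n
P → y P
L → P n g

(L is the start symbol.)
Yes, the grammar is LR(0)

Augment with L' → L and build the canonical LR(0) collection (I0 = CLOSURE({[L' → . L]}), then GOTO on every symbol after a dot until no new states appear). It has 13 states:
  I0: { [L → . P n g], [L → . n y n], [L' → . L], [P → . g n n], [P → . y P] }  — shift
  I1: { [L' → L .] }  — accept
  I2: { [L → P . n g] }  — shift
  I3: { [P → g . n n] }  — shift
  I4: { [L → n . y n] }  — shift
  I5: { [P → . g n n], [P → . y P], [P → y . P] }  — shift
  I6: { [P → y P .] }  — reduce
  I7: { [L → n y . n] }  — shift
  I8: { [L → n y n .] }  — reduce
  I9: { [P → g n . n] }  — shift
  I10: { [P → g n n .] }  — reduce
  I11: { [L → P n . g] }  — shift
  I12: { [L → P n g .] }  — reduce

Every state is either a pure shift/goto state or contains exactly one complete item and nothing to shift — no conflicts. The grammar is LR(0).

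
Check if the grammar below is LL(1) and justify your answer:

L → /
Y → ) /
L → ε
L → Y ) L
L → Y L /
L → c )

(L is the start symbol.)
No. Predict set conflict for L: { '/' }

Relevant sets:
  FIRST(Y) = { ')' }
  FOLLOW(L) = { $, '/' }

For L:
  PREDICT(L → '/') = { '/' }
  PREDICT(L → ε) = { $, '/' }
  PREDICT(L → Y ')' L) = { ')' }
  PREDICT(L → Y L '/') = { ')' }
  PREDICT(L → c ')') = { 'c' }
Y has a single production, so nothing to check there.

Conflict found: Predict set conflict for L: { '/' }
The grammar is NOT LL(1).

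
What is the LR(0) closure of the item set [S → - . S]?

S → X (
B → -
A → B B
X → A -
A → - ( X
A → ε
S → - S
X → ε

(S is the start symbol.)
To compute CLOSURE, for each item [A → α.Bβ] where B is a non-terminal, add [B → .γ] for all productions B → γ; repeat for the newly added items until nothing changes.

Start with: [S → - . S]
  [S → - . S] has the dot before S: add [S → . X (], [S → . - S]
  [S → . X (] has the dot before X: add [X → . A -], [X → .]
  [X → . A -] has the dot before A: add [A → . B B], [A → . - ( X], [A → .]
  [A → . B B] has the dot before B: add [B → . -]
No further items can be added.

CLOSURE = { [A → . - ( X], [A → . B B], [A → .], [B → . -], [S → - . S], [S → . - S], [S → . X (], [X → . A -], [X → .] }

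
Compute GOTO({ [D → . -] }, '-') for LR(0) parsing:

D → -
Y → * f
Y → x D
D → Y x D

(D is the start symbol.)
GOTO(I, '-') = CLOSURE({ [A → αX.β] : [A → α.Xβ] ∈ I, X = '-' })

Items with dot before '-', with the dot advanced:
  [D → . -] → [D → - .]
Closure adds nothing (no advanced item has the dot before a non-terminal).

GOTO = { [D → - .] }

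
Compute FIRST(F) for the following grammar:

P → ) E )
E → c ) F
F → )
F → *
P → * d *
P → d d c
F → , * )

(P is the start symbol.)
{ ')', '*', ',' }

To compute FIRST(F), examine every production with F on the left-hand side, reading each right-hand side left to right until a non-nullable symbol is reached.

From F → ):
  - ')' is a terminal: add ')' and stop
From F → *:
  - '*' is a terminal: add '*' and stop
From F → , * ):
  - ',' is a terminal: add ',' and stop

Collecting: FIRST(F) = { ')', '*', ',' }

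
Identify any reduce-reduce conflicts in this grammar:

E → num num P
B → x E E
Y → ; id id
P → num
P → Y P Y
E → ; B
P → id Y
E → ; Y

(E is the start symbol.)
A reduce-reduce conflict occurs when an LR(0) state has two complete items [A → α .] and [B → β .] — both call for a reduction, and with no lookahead the parser cannot choose between them.

Augment with E' → E and build the canonical LR(0) collection (I0 = CLOSURE({[E' → . E]}), then GOTO on every symbol after a dot until no new states appear). It has 20 states:
  I0: { [E → . ; B], [E → . ; Y], [E → . num num P], [E' → . E] }  — shift
  I1: { [B → . x E E], [E → ; . B], [E → ; . Y], [Y → . ; id id] }  — shift
  I2: { [E' → E .] }  — accept
  I3: { [E → num . num P] }  — shift
  I4: { [E → num num . P], [P → . Y P Y], [P → . id Y], [P → . num], [Y → . ; id id] }  — shift
  I5: { [Y → ; . id id] }  — shift
  I6: { [E → num num P .] }  — reduce
  I7: { [P → . Y P Y], [P → . id Y], [P → . num], [P → Y . P Y], [Y → . ; id id] }  — shift
  I8: { [P → id . Y], [Y → . ; id id] }  — shift
  I9: { [P → num .] }  — reduce
  I10: { [P → id Y .] }  — reduce
  I11: { [P → Y P . Y], [Y → . ; id id] }  — shift
  I12: { [P → Y P Y .] }  — reduce
  I13: { [Y → ; id . id] }  — shift
  I14: { [Y → ; id id .] }  — reduce
  I15: { [E → ; B .] }  — reduce
  I16: { [E → ; Y .] }  — reduce
  I17: { [B → x . E E], [E → . ; B], [E → . ; Y], [E → . num num P] }  — shift
  I18: { [B → x E . E], [E → . ; B], [E → . ; Y], [E → . num num P] }  — shift
  I19: { [B → x E E .] }  — reduce

No state contains more than one complete item.

Answer: No reduce-reduce conflicts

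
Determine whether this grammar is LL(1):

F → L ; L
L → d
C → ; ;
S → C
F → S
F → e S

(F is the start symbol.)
Yes, the grammar is LL(1).

A grammar is LL(1) if for each non-terminal N with multiple productions, the predict sets of those productions are pairwise disjoint, where PREDICT(N → α) = (FIRST(α) \ {ε}) ∪ (FOLLOW(N) if α ⇒* ε).

Relevant sets:
  FIRST(L) = { 'd' }
  FIRST(S) = { ';' }

For F:
  PREDICT(F → L ';' L) = { 'd' }
  PREDICT(F → S) = { ';' }
  PREDICT(F → e S) = { 'e' }
L, C, S have a single production, so nothing to check there.

All predict sets are disjoint. The grammar IS LL(1).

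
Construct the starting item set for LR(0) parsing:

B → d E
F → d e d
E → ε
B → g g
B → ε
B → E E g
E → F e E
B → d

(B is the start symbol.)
{ [B → . E E g], [B → . d E], [B → . d], [B → . g g], [B → .], [B' → . B], [E → . F e E], [E → .], [F → . d e d] }

First, augment the grammar with B' → B
I₀ = CLOSURE({ [B' → . B] }):
  [B' → . B] has the dot before B: add [B → . d E], [B → . g g], [B → .], [B → . E E g], [B → . d]
  [B → . E E g] has the dot before E: add [E → .], [E → . F e E]
  [E → . F e E] has the dot before F: add [F → . d e d]
No further items can be added.

I₀ = { [B → . E E g], [B → . d E], [B → . d], [B → . g g], [B → .], [B' → . B], [E → . F e E], [E → .], [F → . d e d] }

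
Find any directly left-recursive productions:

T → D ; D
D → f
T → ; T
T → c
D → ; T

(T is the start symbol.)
No direct left recursion

T → D ; D: starts with D
D → f: starts with f
T → ; T: starts with ';'
T → c: starts with c
D → ; T: starts with ';'

No direct left recursion found.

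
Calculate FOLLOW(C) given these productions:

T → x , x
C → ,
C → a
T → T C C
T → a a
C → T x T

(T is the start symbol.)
In T → T C C: C is followed by C, add FIRST(C) \ {ε} = { ',', 'a', 'x' }
In T → T C C: C is at the end, add FOLLOW(T)

The FOLLOW sets referred to above (computed the same way, to a fixed point):
  FOLLOW(T) = { $, ',', 'a', 'x' }

Taking the union: FOLLOW(C) = { $, ',', 'a', 'x' }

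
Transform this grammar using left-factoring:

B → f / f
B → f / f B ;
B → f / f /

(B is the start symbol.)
Left-factoring transforms A → αβ₁ | αβ₂ into A → αA' and A' → β₁ | β₂
(α is the longest common prefix among the alternatives). Repeat until
no nonterminal has two alternatives with a common prefix.

Round 1: B has alternatives sharing prefix 'f / f'. Introduce B': B → f / f B'
  Add: B' → ε
  Add: B' → B ;
  Add: B' → /

No remaining common prefixes — done.

Resulting grammar:
B → f / f B'
B' → ε
B' → B ;
B' → /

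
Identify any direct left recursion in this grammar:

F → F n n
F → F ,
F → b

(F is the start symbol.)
Yes, F is left-recursive

F → F n n: LEFT RECURSIVE (starts with F)
F → F ,: LEFT RECURSIVE (starts with F)
F → b: starts with b

The grammar has direct left recursion on: F.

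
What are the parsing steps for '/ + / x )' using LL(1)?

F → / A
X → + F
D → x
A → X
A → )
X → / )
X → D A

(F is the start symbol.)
LL(1) parsing maintains a stack (initially the start symbol over $) and the input. At each step: if the stack top is a terminal, match it against the current input token; if it is a non-terminal N, replace it with the RHS of M[N, lookahead] (the unique production whose predict set contains the lookahead).

Stack is shown with the top on the left.

Stack  Input        Action
--------------------------
F $    / + / x ) $  output F → / A
/ A $  / + / x ) $  match '/'
A $    + / x ) $    output A → X
X $    + / x ) $    output X → + F
+ F $  + / x ) $    match '+'
F $    / x ) $      output F → / A
/ A $  / x ) $      match '/'
A $    x ) $        output A → X
X $    x ) $        output X → D A
D A $  x ) $        output D → x
x A $  x ) $        match 'x'
A $    ) $          output A → )
) $    ) $          match ')'
$      $            accept

The string is accepted.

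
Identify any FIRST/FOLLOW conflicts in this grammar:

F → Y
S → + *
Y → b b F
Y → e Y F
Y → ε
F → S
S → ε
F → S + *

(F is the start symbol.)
Yes. F → Y with FOLLOW(F) on { 'b', 'e' }; F → S with FOLLOW(F) on { '+' }; F → S '+' '*' with FOLLOW(F) on { '+' }; S → '+' '*' with FOLLOW(S) on { '+' }; Y → b b F with FOLLOW(Y) on { 'b' }; Y → e Y F with FOLLOW(Y) on { 'e' }

Nullable non-terminals: F, S, Y.
FIRST sets used below: FIRST(Y) = { 'b', 'e', ε }, FIRST(S) = { '+', ε }

F: nullable alternative(s) F → Y, F → S; FOLLOW(F) = { $, '+', 'b', 'e' }
  F → Y: FIRST \ {ε} = { 'b', 'e' } — overlaps FOLLOW(F) on { 'b', 'e' }: CONFLICT
  F → S: FIRST \ {ε} = { '+' } — overlaps FOLLOW(F) on { '+' }: CONFLICT
  F → S + *: FIRST \ {ε} = { '+' } — overlaps FOLLOW(F) on { '+' }: CONFLICT

S: nullable alternative(s) S → ε; FOLLOW(S) = { $, '+', 'b', 'e' }
  S → + *: FIRST \ {ε} = { '+' } — overlaps FOLLOW(S) on { '+' }: CONFLICT
  S → ε: FIRST \ {ε} = { } — this is the only nullable alternative, skip

Y: nullable alternative(s) Y → ε; FOLLOW(Y) = { $, '+', 'b', 'e' }
  Y → b b F: FIRST \ {ε} = { 'b' } — overlaps FOLLOW(Y) on { 'b' }: CONFLICT
  Y → e Y F: FIRST \ {ε} = { 'e' } — overlaps FOLLOW(Y) on { 'e' }: CONFLICT
  Y → ε: FIRST \ {ε} = { } — this is the only nullable alternative, skip

So the grammar has 6 FIRST/FOLLOW conflicts (marked CONFLICT above).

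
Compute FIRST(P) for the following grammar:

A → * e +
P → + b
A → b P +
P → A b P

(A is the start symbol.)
{ '*', '+', 'b' }

To compute FIRST(P), examine every production with P on the left-hand side, reading each right-hand side left to right until a non-nullable symbol is reached.

FIRST sets of the other non-terminals involved (by the same procedure, iterated to a fixed point):
  FIRST(A) = { '*', 'b' }

From P → + b:
  - '+' is a terminal: add '+' and stop
From P → A b P:
  - A is a non-terminal: add FIRST(A) \ {ε} = { '*', 'b' }
    A is not nullable, so stop

Collecting: FIRST(P) = { '*', '+', 'b' }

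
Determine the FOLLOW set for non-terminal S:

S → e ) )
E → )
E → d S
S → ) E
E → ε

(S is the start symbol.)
{ $ }

To compute FOLLOW(S), find every occurrence of S on a right-hand side N → α S β: add FIRST(β) \ {ε}, and if β is empty or nullable also add FOLLOW(N). Iterate to a fixed point.

S is the start symbol, so $ ∈ FOLLOW(S).
In E → d S: S is at the end, add FOLLOW(E)

The FOLLOW sets referred to above (computed the same way, to a fixed point):
  FOLLOW(E) = { $ }

Taking the union: FOLLOW(S) = { $ }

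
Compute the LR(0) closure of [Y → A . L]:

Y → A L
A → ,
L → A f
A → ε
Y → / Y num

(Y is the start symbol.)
Start with: [Y → A . L]
  [Y → A . L] has the dot before L: add [L → . A f]
  [L → . A f] has the dot before A: add [A → . ,], [A → .]
No further items can be added.

CLOSURE = { [A → . ,], [A → .], [L → . A f], [Y → A . L] }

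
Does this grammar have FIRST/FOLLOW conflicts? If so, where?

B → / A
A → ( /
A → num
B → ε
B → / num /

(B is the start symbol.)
Nullable non-terminals: B.

B: nullable alternative(s) B → ε; FOLLOW(B) = { $ }
  B → / A: FIRST \ {ε} = { '/' } — disjoint from FOLLOW(B)
  B → ε: FIRST \ {ε} = { } — this is the only nullable alternative, skip
  B → / num /: FIRST \ {ε} = { '/' } — disjoint from FOLLOW(B)

A has no nullable alternative, so no FIRST/FOLLOW check is needed there.

No FIRST/FOLLOW conflicts found.

Answer: No FIRST/FOLLOW conflicts.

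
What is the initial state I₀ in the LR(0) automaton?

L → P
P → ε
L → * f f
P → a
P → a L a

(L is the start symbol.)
{ [L → . * f f], [L → . P], [L' → . L], [P → . a L a], [P → . a], [P → .] }

First, augment the grammar with L' → L
I₀ = CLOSURE({ [L' → . L] }):
  [L' → . L] has the dot before L: add [L → . P], [L → . * f f]
  [L → . P] has the dot before P: add [P → .], [P → . a], [P → . a L a]
No further items can be added.

I₀ = { [L → . * f f], [L → . P], [L' → . L], [P → . a L a], [P → . a], [P → .] }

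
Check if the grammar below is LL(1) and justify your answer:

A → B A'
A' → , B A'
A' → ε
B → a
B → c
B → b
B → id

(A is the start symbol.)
A grammar is LL(1) if for each non-terminal N with multiple productions, the predict sets of those productions are pairwise disjoint, where PREDICT(N → α) = (FIRST(α) \ {ε}) ∪ (FOLLOW(N) if α ⇒* ε).

Relevant sets:
  FOLLOW(A') = { $ }

For A':
  PREDICT(A' → ',' B A') = { ',' }
  PREDICT(A' → ε) = { $ }
For B:
  PREDICT(B → a) = { 'a' }
  PREDICT(B → c) = { 'c' }
  PREDICT(B → b) = { 'b' }
  PREDICT(B → id) = { 'id' }
A has a single production, so nothing to check there.

All predict sets are disjoint. The grammar IS LL(1).

Answer: Yes, the grammar is LL(1).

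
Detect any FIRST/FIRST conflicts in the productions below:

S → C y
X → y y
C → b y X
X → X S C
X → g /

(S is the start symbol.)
Yes. X → y y / X → X S C on { 'y' }; X → X S C / X → g '/' on { 'g' }

A FIRST/FIRST conflict occurs when two productions N → α and N → β for the same non-terminal have FIRST(α) ∩ FIRST(β) ≠ ∅ (with ε ∈ FIRST of a nullable right-hand side, so two nullable alternatives also conflict).

FIRST sets of the non-terminals at (or reachable through a nullable prefix from) the front of some alternative:
  FIRST(X) = { 'g', 'y' }

Productions for X:
  X → y y: FIRST = { 'y' }
  X → X S C: FIRST = { 'g', 'y' }
  X → g /: FIRST = { 'g' }
S, C have only one production, so no FIRST/FIRST conflict is possible there.

Conflict for X: X → y y and X → X S C
  Overlap: { 'y' }
Conflict for X: X → X S C and X → g /
  Overlap: { 'g' }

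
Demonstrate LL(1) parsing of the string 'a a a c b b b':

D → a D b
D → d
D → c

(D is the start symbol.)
LL(1) parsing maintains a stack (initially the start symbol over $) and the input. At each step: if the stack top is a terminal, match it against the current input token; if it is a non-terminal N, replace it with the RHS of M[N, lookahead] (the unique production whose predict set contains the lookahead).

Stack is shown with the top on the left.

Stack        Input            Action
------------------------------------
D $          a a a c b b b $  output D → a D b
a D b $      a a a c b b b $  match 'a'
D b $        a a c b b b $    output D → a D b
a D b b $    a a c b b b $    match 'a'
D b b $      a c b b b $      output D → a D b
a D b b b $  a c b b b $      match 'a'
D b b b $    c b b b $        output D → c
c b b b $    c b b b $        match 'c'
b b b $      b b b $          match 'b'
b b $        b b $            match 'b'
b $          b $              match 'b'
$            $                accept

The string is accepted.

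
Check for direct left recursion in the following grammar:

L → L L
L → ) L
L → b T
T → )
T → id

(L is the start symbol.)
L → L L: LEFT RECURSIVE (starts with L)
L → ) L: starts with ')'
L → b T: starts with b
T → ): starts with ')'
T → id: starts with id

The grammar has direct left recursion on: L.

Answer: Yes, L is left-recursive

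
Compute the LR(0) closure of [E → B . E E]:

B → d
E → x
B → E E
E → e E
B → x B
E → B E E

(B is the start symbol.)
Start with: [E → B . E E]
  [E → B . E E] has the dot before E: add [E → . x], [E → . e E], [E → . B E E]
  [E → . B E E] has the dot before B: add [B → . d], [B → . E E], [B → . x B]
No further items can be added.

CLOSURE = { [B → . E E], [B → . d], [B → . x B], [E → . B E E], [E → . e E], [E → . x], [E → B . E E] }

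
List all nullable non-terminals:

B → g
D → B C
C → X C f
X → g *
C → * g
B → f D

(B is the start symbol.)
None

There are no ε-productions, so no non-terminal can derive ε.
No non-terminals are nullable.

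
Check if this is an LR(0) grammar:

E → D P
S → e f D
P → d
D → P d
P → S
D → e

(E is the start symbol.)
No. Shift-reduce conflict between [D → e .] and [S → e . f D]

Augment with E' → E and build the canonical LR(0) collection (I0 = CLOSURE({[E' → . E]}), then GOTO on every symbol after a dot until no new states appear). It has 12 states:
  I0: { [D → . P d], [D → . e], [E → . D P], [E' → . E], [P → . S], [P → . d], [S → . e f D] }  — shift
  I1: { [E → D . P], [P → . S], [P → . d], [S → . e f D] }  — shift
  I2: { [E' → E .] }  — accept
  I3: { [D → P . d] }  — shift
  I4: { [P → S .] }  — reduce
  I5: { [P → d .] }  — reduce
  I6: { [D → e .], [S → e . f D] }  — shift, reduce
  I7: { [D → . P d], [D → . e], [P → . S], [P → . d], [S → . e f D], [S → e f . D] }  — shift
  I8: { [S → e f D .] }  — reduce
  I9: { [D → P d .] }  — reduce
  I10: { [E → D P .] }  — reduce
  I11: { [S → e . f D] }  — shift

Conflict in state I6:
  Shift-reduce conflict between [D → e .] and [S → e . f D]
So the grammar is NOT LR(0).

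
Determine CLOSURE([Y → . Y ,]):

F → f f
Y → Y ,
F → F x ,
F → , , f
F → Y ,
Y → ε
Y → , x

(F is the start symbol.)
Start with: [Y → . Y ,]
  [Y → . Y ,] has the dot before Y: add [Y → .], [Y → . , x]
No further items can be added.

CLOSURE = { [Y → . , x], [Y → . Y ,], [Y → .] }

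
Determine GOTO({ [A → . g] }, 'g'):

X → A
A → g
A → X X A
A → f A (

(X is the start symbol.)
GOTO(I, 'g') = CLOSURE({ [A → αX.β] : [A → α.Xβ] ∈ I, X = 'g' })

Items with dot before 'g', with the dot advanced:
  [A → . g] → [A → g .]
Closure adds nothing (no advanced item has the dot before a non-terminal).

GOTO = { [A → g .] }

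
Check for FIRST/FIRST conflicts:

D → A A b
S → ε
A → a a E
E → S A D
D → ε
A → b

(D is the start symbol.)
FIRST sets of the non-terminals at (or reachable through a nullable prefix from) the front of some alternative:
  FIRST(A) = { 'a', 'b' }

Productions for D:
  D → A A b: FIRST = { 'a', 'b' }
  D → ε: FIRST = { ε }
Productions for A:
  A → a a E: FIRST = { 'a' }
  A → b: FIRST = { 'b' }
S, E have only one production, so no FIRST/FIRST conflict is possible there.

All alternatives of each non-terminal have pairwise disjoint FIRST sets.

Answer: No FIRST/FIRST conflicts.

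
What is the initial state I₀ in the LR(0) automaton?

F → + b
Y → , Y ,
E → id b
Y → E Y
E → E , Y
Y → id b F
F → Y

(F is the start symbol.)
First, augment the grammar with F' → F
I₀ = CLOSURE({ [F' → . F] }):
  [F' → . F] has the dot before F: add [F → . + b], [F → . Y]
  [F → . Y] has the dot before Y: add [Y → . , Y ,], [Y → . E Y], [Y → . id b F]
  [Y → . E Y] has the dot before E: add [E → . id b], [E → . E , Y]
No further items can be added.

I₀ = { [E → . E , Y], [E → . id b], [F → . + b], [F → . Y], [F' → . F], [Y → . , Y ,], [Y → . E Y], [Y → . id b F] }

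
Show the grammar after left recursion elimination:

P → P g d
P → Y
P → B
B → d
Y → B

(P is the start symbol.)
P is directly left-recursive. The standard transformation for
  A → A α₁ | ... | A α_m | β₁ | ... | β_n
is
  A  → β₁ A' | ... | β_n A'
  A' → α₁ A' | ... | α_m A' | ε

P → Y becomes P → Y P'
P → B becomes P → B P'
P → P g d becomes P' → g d P'
Add P' → ε

Productions for other non-terminals are unchanged:
  B → d
  Y → B

Resulting grammar:
P → Y P'
P → B P'
P' → g d P'
P' → ε
B → d
Y → B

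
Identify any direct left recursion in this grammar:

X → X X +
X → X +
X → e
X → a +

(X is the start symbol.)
Yes, X is left-recursive

Direct left recursion occurs when N → N α for some non-terminal N (the right-hand side begins with the left-hand side itself).

X → X X +: LEFT RECURSIVE (starts with X)
X → X +: LEFT RECURSIVE (starts with X)
X → e: starts with e
X → a +: starts with a

The grammar has direct left recursion on: X.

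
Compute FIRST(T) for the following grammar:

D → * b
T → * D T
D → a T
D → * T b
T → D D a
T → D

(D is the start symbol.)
FIRST sets of the other non-terminals involved (by the same procedure, iterated to a fixed point):
  FIRST(D) = { '*', 'a' }

From T → * D T:
  - '*' is a terminal: add '*' and stop
From T → D D a:
  - D is a non-terminal: add FIRST(D) \ {ε} = { '*', 'a' }
    D is not nullable, so stop
From T → D:
  - D is a non-terminal: add FIRST(D) \ {ε} = { '*', 'a' }
    D is not nullable, so stop

Collecting: FIRST(T) = { '*', 'a' }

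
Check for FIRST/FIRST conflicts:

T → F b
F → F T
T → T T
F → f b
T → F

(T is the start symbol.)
Yes. T → F b / T → T T on { 'f' }; T → F b / T → F on { 'f' }; T → T T / T → F on { 'f' }; F → F T / F → f b on { 'f' }

FIRST sets of the non-terminals at (or reachable through a nullable prefix from) the front of some alternative:
  FIRST(F) = { 'f' }
  FIRST(T) = { 'f' }

Productions for T:
  T → F b: FIRST = { 'f' }
  T → T T: FIRST = { 'f' }
  T → F: FIRST = { 'f' }
Productions for F:
  F → F T: FIRST = { 'f' }
  F → f b: FIRST = { 'f' }

Conflict for T: T → F b and T → T T
  Overlap: { 'f' }
Conflict for T: T → F b and T → F
  Overlap: { 'f' }
Conflict for T: T → T T and T → F
  Overlap: { 'f' }
Conflict for F: F → F T and F → f b
  Overlap: { 'f' }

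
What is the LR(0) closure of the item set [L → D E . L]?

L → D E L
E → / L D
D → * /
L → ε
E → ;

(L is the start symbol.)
{ [D → . * /], [L → . D E L], [L → .], [L → D E . L] }

Start with: [L → D E . L]
  [L → D E . L] has the dot before L: add [L → . D E L], [L → .]
  [L → . D E L] has the dot before D: add [D → . * /]
No further items can be added.

CLOSURE = { [D → . * /], [L → . D E L], [L → .], [L → D E . L] }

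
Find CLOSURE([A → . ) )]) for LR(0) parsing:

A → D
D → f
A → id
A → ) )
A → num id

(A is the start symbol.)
To compute CLOSURE, for each item [A → α.Bβ] where B is a non-terminal, add [B → .γ] for all productions B → γ; repeat for the newly added items until nothing changes.

Start with: [A → . ) )]
The dot precedes the terminal ')', so nothing is added.

CLOSURE = { [A → . ) )] }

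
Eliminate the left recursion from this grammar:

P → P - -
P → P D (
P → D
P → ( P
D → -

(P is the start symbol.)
P is directly left-recursive. The standard transformation for
  A → A α₁ | ... | A α_m | β₁ | ... | β_n
is
  A  → β₁ A' | ... | β_n A'
  A' → α₁ A' | ... | α_m A' | ε

P → D becomes P → D P'
P → ( P becomes P → ( P P'
P → P - - becomes P' → - - P'
P → P D ( becomes P' → D ( P'
Add P' → ε

Productions for other non-terminals are unchanged:
  D → -

Resulting grammar:
P → D P'
P → ( P P'
P' → - - P'
P' → D ( P'
P' → ε
D → -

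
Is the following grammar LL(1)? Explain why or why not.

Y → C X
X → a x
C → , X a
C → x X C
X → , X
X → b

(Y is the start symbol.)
Yes, the grammar is LL(1).

A grammar is LL(1) if for each non-terminal N with multiple productions, the predict sets of those productions are pairwise disjoint, where PREDICT(N → α) = (FIRST(α) \ {ε}) ∪ (FOLLOW(N) if α ⇒* ε).

For X:
  PREDICT(X → a x) = { 'a' }
  PREDICT(X → ',' X) = { ',' }
  PREDICT(X → b) = { 'b' }
For C:
  PREDICT(C → ',' X a) = { ',' }
  PREDICT(C → x X C) = { 'x' }
Y has a single production, so nothing to check there.

All predict sets are disjoint. The grammar IS LL(1).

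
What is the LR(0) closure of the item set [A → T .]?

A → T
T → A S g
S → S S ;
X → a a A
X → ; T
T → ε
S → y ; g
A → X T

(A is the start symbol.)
To compute CLOSURE, for each item [A → α.Bβ] where B is a non-terminal, add [B → .γ] for all productions B → γ; repeat for the newly added items until nothing changes.

Start with: [A → T .]
The dot is at the end, so nothing is added.

CLOSURE = { [A → T .] }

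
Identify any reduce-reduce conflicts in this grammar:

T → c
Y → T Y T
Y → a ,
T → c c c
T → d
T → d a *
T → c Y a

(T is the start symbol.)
Yes — I10: [T → c .] vs [T → c c c .]

Augment with T' → T and build the canonical LR(0) collection (I0 = CLOSURE({[T' → . T]}), then GOTO on every symbol after a dot until no new states appear). It has 15 states:
  I0: { [T → . c Y a], [T → . c c c], [T → . c], [T → . d a *], [T → . d], [T' → . T] }  — shift
  I1: { [T' → T .] }  — accept
  I2: { [T → . c Y a], [T → . c c c], [T → . c], [T → . d a *], [T → . d], [T → c . Y a], [T → c . c c], [T → c .], [Y → . T Y T], [Y → . a ,] }  — shift, reduce
  I3: { [T → d . a *], [T → d .] }  — shift, reduce
  I4: { [T → d a . *] }  — shift
  I5: { [T → d a * .] }  — reduce
  I6: { [T → . c Y a], [T → . c c c], [T → . c], [T → . d a *], [T → . d], [Y → . T Y T], [Y → . a ,], [Y → T . Y T] }  — shift
  I7: { [T → c Y . a] }  — shift
  I8: { [Y → a . ,] }  — shift
  I9: { [T → . c Y a], [T → . c c c], [T → . c], [T → . d a *], [T → . d], [T → c . Y a], [T → c . c c], [T → c .], [T → c c . c], [Y → . T Y T], [Y → . a ,] }  — shift, reduce
  I10: { [T → . c Y a], [T → . c c c], [T → . c], [T → . d a *], [T → . d], [T → c . Y a], [T → c . c c], [T → c .], [T → c c . c], [T → c c c .], [Y → . T Y T], [Y → . a ,] }  — shift, 2 reduces
  I11: { [Y → a , .] }  — reduce
  I12: { [T → c Y a .] }  — reduce
  I13: { [T → . c Y a], [T → . c c c], [T → . c], [T → . d a *], [T → . d], [Y → T Y . T] }  — shift
  I14: { [Y → T Y T .] }  — reduce

I10 contains complete items [T → c .], [T → c c c .] — reduce-reduce conflict.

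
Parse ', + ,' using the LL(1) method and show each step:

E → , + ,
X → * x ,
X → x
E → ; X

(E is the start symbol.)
LL(1) parsing maintains a stack (initially the start symbol over $) and the input. At each step: if the stack top is a terminal, match it against the current input token; if it is a non-terminal N, replace it with the RHS of M[N, lookahead] (the unique production whose predict set contains the lookahead).

Stack is shown with the top on the left.

Stack    Input    Action
------------------------
E $      , + , $  output E → , + ,
, + , $  , + , $  match ','
+ , $    + , $    match '+'
, $      , $      match ','
$        $        accept

The string is accepted.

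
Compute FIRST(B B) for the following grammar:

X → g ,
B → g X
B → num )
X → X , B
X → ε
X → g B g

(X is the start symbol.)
FIRST sets of the non-terminals involved (from the grammar, by fixed-point iteration):
  FIRST(B) = { 'g', 'num' }

To compute FIRST(B B), process the symbols left to right:
Symbol B is a non-terminal. Add FIRST(B) \ {ε} = { 'g', 'num' }
B is not nullable (ε ∉ FIRST(B)), so stop here.
FIRST(B B) = { 'g', 'num' }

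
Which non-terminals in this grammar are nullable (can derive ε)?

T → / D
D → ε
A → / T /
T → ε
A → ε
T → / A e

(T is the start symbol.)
ε-productions: D → ε, T → ε, A → ε
So D, T, A are immediately nullable.
Every non-terminal is now nullable.
Nullable = { 'A', 'D', 'T' }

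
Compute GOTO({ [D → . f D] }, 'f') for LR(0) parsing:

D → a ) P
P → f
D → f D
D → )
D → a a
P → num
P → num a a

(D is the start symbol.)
{ [D → . )], [D → . a ) P], [D → . a a], [D → . f D], [D → f . D] }

GOTO(I, 'f') = CLOSURE({ [A → αX.β] : [A → α.Xβ] ∈ I, X = 'f' })

Items with dot before 'f', with the dot advanced:
  [D → . f D] → [D → f . D]
Closure of the advanced items:
  [D → f . D] has the dot before D: add [D → . a ) P], [D → . f D], [D → . )], [D → . a a]

GOTO = { [D → . )], [D → . a ) P], [D → . a a], [D → . f D], [D → f . D] }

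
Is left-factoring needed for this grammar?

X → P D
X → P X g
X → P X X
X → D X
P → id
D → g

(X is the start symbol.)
Yes, X has productions with common prefix 'P'

Left-factoring is needed when two productions for the same non-terminal
share a common prefix on the right-hand side.

Productions for X:
  X → P D
  X → P X g
  X → P X X
  X → D X

Found common prefix 'P' in productions for X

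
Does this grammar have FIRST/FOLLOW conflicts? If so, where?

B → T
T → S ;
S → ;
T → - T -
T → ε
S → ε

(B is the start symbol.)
Nullable non-terminals: B, S, T.
FIRST sets used below: FIRST(S) = { ';', ε }
B has a nullable alternative but only one production, so nothing to check.

S: nullable alternative(s) S → ε; FOLLOW(S) = { ';' }
  S → ;: FIRST \ {ε} = { ';' } — overlaps FOLLOW(S) on { ';' }: CONFLICT
  S → ε: FIRST \ {ε} = { } — this is the only nullable alternative, skip

T: nullable alternative(s) T → ε; FOLLOW(T) = { $, '-' }
  T → S ;: FIRST \ {ε} = { ';' } — disjoint from FOLLOW(T)
  T → - T -: FIRST \ {ε} = { '-' } — overlaps FOLLOW(T) on { '-' }: CONFLICT
  T → ε: FIRST \ {ε} = { } — this is the only nullable alternative, skip

So the grammar has 2 FIRST/FOLLOW conflicts (marked CONFLICT above).

Answer: Yes. T → '-' T '-' with FOLLOW(T) on { '-' }; S → ';' with FOLLOW(S) on { ';' }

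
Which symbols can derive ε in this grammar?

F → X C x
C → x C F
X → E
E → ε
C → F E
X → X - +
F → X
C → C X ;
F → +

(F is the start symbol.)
A non-terminal is nullable if it can derive ε (the empty string): either it has an ε-production, or it has a production whose right-hand side consists entirely of nullable non-terminals.

ε-productions: E → ε
So E is immediately nullable.
X → E: every symbol on the right is nullable, so X is nullable too.
F → X: every symbol on the right is nullable, so F is nullable too.
C → F E: every symbol on the right is nullable, so C is nullable too.
Every non-terminal is now nullable.
Nullable = { 'C', 'E', 'F', 'X' }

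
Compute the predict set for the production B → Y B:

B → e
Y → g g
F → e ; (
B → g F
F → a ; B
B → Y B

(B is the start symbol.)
{ 'g' }

PREDICT(B → Y B) = (FIRST(RHS) \ {ε}) ∪ (FOLLOW(B) if ε ∈ FIRST(RHS), i.e. RHS ⇒* ε)
FIRST(Y) = { 'g' }
FIRST(Y B) = { 'g' }
ε ∉ FIRST(Y B), so FOLLOW(B) is not added.
PREDICT(B → Y B) = { 'g' }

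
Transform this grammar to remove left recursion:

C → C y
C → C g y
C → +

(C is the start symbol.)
C is directly left-recursive. The standard transformation for
  A → A α₁ | ... | A α_m | β₁ | ... | β_n
is
  A  → β₁ A' | ... | β_n A'
  A' → α₁ A' | ... | α_m A' | ε

C → + becomes C → + C'
C → C y becomes C' → y C'
C → C g y becomes C' → g y C'
Add C' → ε

Resulting grammar:
C → + C'
C' → y C'
C' → g y C'
C' → ε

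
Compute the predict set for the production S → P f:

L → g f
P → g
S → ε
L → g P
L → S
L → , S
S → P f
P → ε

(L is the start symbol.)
PREDICT(S → P f) = (FIRST(RHS) \ {ε}) ∪ (FOLLOW(S) if ε ∈ FIRST(RHS), i.e. RHS ⇒* ε)
FIRST(P) = { 'g', ε }
FIRST(P f) = { 'f', 'g' }
ε ∉ FIRST(P f), so FOLLOW(S) is not added.
PREDICT(S → P f) = { 'f', 'g' }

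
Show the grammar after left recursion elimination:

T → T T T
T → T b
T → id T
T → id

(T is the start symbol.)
T → id T T'
T → id T'
T' → T T T'
T' → b T'
T' → ε

T is directly left-recursive. The standard transformation for
  A → A α₁ | ... | A α_m | β₁ | ... | β_n
is
  A  → β₁ A' | ... | β_n A'
  A' → α₁ A' | ... | α_m A' | ε

T → id T becomes T → id T T'
T → id becomes T → id T'
T → T T T becomes T' → T T T'
T → T b becomes T' → b T'
Add T' → ε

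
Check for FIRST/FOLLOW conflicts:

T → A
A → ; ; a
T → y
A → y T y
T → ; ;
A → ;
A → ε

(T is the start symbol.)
Yes. T → y with FOLLOW(T) on { 'y' }; A → y T y with FOLLOW(A) on { 'y' }

A FIRST/FOLLOW conflict occurs when a non-terminal N has a nullable alternative N → β (β ⇒* ε) and another alternative N → α with FIRST(α) ∩ FOLLOW(N) ≠ ∅: on such a lookahead the parser cannot decide between expanding α and letting N vanish via β.

Nullable non-terminals: A, T.
FIRST sets used below: FIRST(A) = { ';', 'y', ε }

A: nullable alternative(s) A → ε; FOLLOW(A) = { $, 'y' }
  A → ; ; a: FIRST \ {ε} = { ';' } — disjoint from FOLLOW(A)
  A → y T y: FIRST \ {ε} = { 'y' } — overlaps FOLLOW(A) on { 'y' }: CONFLICT
  A → ;: FIRST \ {ε} = { ';' } — disjoint from FOLLOW(A)
  A → ε: FIRST \ {ε} = { } — this is the only nullable alternative, skip

T: nullable alternative(s) T → A; FOLLOW(T) = { $, 'y' }
  T → A: FIRST \ {ε} = { ';', 'y' } — this is the only nullable alternative, skip
  T → y: FIRST \ {ε} = { 'y' } — overlaps FOLLOW(T) on { 'y' }: CONFLICT
  T → ; ;: FIRST \ {ε} = { ';' } — disjoint from FOLLOW(T)

So the grammar has 2 FIRST/FOLLOW conflicts (marked CONFLICT above).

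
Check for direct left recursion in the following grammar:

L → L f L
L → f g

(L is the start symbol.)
L → L f L: LEFT RECURSIVE (starts with L)
L → f g: starts with f

The grammar has direct left recursion on: L.

Answer: Yes, L is left-recursive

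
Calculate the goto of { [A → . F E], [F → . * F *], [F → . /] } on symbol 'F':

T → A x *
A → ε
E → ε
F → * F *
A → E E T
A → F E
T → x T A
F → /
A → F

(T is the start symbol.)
GOTO(I, 'F') = CLOSURE({ [A → αX.β] : [A → α.Xβ] ∈ I, X = 'F' })

Items with dot before 'F', with the dot advanced:
  [A → . F E] → [A → F . E]
Closure of the advanced items:
  [A → F . E] has the dot before E: add [E → .]

GOTO = { [A → F . E], [E → .] }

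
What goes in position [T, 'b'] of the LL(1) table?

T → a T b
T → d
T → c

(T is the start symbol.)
To find M[T, 'b'], we find productions for T where 'b' is in the predict set (PREDICT(N → α) = (FIRST(α) \ {ε}) ∪ (FOLLOW(N) if α ⇒* ε)).

T → a T b: PREDICT = { 'a' }
T → d: PREDICT = { 'd' }
T → c: PREDICT = { 'c' }

M[T, 'b'] is empty (no production applies)

Answer: Empty (error entry)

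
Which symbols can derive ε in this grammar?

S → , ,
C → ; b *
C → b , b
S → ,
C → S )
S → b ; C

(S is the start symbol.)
None

A non-terminal is nullable if it can derive ε (the empty string): either it has an ε-production, or it has a production whose right-hand side consists entirely of nullable non-terminals.

There are no ε-productions, so no non-terminal can derive ε.
No non-terminals are nullable.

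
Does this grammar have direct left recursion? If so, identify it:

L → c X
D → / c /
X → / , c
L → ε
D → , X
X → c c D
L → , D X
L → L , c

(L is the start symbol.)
L → c X: starts with c
D → / c /: starts with '/'
X → / , c: starts with '/'
L → ε: starts with ε
D → , X: starts with ','
X → c c D: starts with c
L → , D X: starts with ','
L → L , c: LEFT RECURSIVE (starts with L)

The grammar has direct left recursion on: L.

Answer: Yes, L is left-recursive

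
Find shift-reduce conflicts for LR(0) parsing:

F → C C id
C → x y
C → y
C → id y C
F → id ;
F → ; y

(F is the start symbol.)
No shift-reduce conflicts

A shift-reduce conflict occurs when an LR(0) state has both:
  - a complete (reduce) item [A → α .] (dot at the end), and
  - a shift item [B → β . c γ] (dot before a terminal).

Augment with F' → F and build the canonical LR(0) collection (I0 = CLOSURE({[F' → . F]}), then GOTO on every symbol after a dot until no new states appear). It has 15 states:
  I0: { [C → . id y C], [C → . x y], [C → . y], [F → . ; y], [F → . C C id], [F → . id ;], [F' → . F] }  — shift
  I1: { [F → ; . y] }  — shift
  I2: { [C → . id y C], [C → . x y], [C → . y], [F → C . C id] }  — shift
  I3: { [F' → F .] }  — accept
  I4: { [C → id . y C], [F → id . ;] }  — shift
  I5: { [C → x . y] }  — shift
  I6: { [C → y .] }  — reduce
  I7: { [C → x y .] }  — reduce
  I8: { [F → id ; .] }  — reduce
  I9: { [C → . id y C], [C → . x y], [C → . y], [C → id y . C] }  — shift
  I10: { [C → id y C .] }  — reduce
  I11: { [C → id . y C] }  — shift
  I12: { [F → C C . id] }  — shift
  I13: { [F → C C id .] }  — reduce
  I14: { [F → ; y .] }  — reduce

No state contains both a complete item and a shift item.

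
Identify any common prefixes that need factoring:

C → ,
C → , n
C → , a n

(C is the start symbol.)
Left-factoring is needed when two productions for the same non-terminal
share a common prefix on the right-hand side.

Productions for C:
  C → ,
  C → , n
  C → , a n

Found common prefix ',' in productions for C

Answer: Yes, C has productions with common prefix ','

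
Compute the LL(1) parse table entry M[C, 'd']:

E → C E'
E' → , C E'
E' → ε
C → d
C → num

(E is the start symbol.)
C → d

To find M[C, 'd'], we find productions for C where 'd' is in the predict set (PREDICT(N → α) = (FIRST(α) \ {ε}) ∪ (FOLLOW(N) if α ⇒* ε)).

C → d: PREDICT = { 'd' }
  'd' is in predict set, so this production goes in M[C, 'd']
C → num: PREDICT = { 'num' }

M[C, 'd'] = C → d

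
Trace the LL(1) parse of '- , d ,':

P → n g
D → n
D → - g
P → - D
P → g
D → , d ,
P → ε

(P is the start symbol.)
LL(1) parsing maintains a stack (initially the start symbol over $) and the input. At each step: if the stack top is a terminal, match it against the current input token; if it is a non-terminal N, replace it with the RHS of M[N, lookahead] (the unique production whose predict set contains the lookahead).

Stack is shown with the top on the left.

Stack    Input      Action
--------------------------
P $      - , d , $  output P → - D
- D $    - , d , $  match '-'
D $      , d , $    output D → , d ,
, d , $  , d , $    match ','
d , $    d , $      match 'd'
, $      , $        match ','
$        $          accept

The string is accepted.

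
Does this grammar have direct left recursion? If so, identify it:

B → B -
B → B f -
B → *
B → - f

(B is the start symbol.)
Direct left recursion occurs when N → N α for some non-terminal N (the right-hand side begins with the left-hand side itself).

B → B -: LEFT RECURSIVE (starts with B)
B → B f -: LEFT RECURSIVE (starts with B)
B → *: starts with '*'
B → - f: starts with '-'

The grammar has direct left recursion on: B.

Answer: Yes, B is left-recursive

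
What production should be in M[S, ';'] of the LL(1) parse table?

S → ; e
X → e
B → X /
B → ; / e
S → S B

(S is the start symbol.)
S → ; e, S → S B

To find M[S, ';'], we find productions for S where ';' is in the predict set (PREDICT(N → α) = (FIRST(α) \ {ε}) ∪ (FOLLOW(N) if α ⇒* ε)).

Relevant sets:
  FIRST(S) = { ';' }

S → ; e: PREDICT = { ';' }
  ';' is in predict set, so this production goes in M[S, ';']
S → S B: PREDICT = { ';' }
  ';' is in predict set, so this production goes in M[S, ';']

M[S, ';'] = S → ; e, S → S B  (a multiply-defined cell — the grammar is not LL(1))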